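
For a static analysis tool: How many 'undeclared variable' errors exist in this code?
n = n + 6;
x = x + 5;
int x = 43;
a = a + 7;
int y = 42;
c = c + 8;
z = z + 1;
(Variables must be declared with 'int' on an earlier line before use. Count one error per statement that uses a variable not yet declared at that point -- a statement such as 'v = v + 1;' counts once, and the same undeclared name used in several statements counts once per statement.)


Scanning code line by line:
  Line 1: use 'n' -> ERROR (undeclared)
  Line 2: use 'x' -> ERROR (undeclared)
  Line 3: declare 'x' -> declared = ['x']
  Line 4: use 'a' -> ERROR (undeclared)
  Line 5: declare 'y' -> declared = ['x', 'y']
  Line 6: use 'c' -> ERROR (undeclared)
  Line 7: use 'z' -> ERROR (undeclared)
Total undeclared variable errors: 5

5


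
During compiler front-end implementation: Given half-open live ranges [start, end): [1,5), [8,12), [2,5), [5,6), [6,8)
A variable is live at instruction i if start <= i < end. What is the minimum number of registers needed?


Live ranges:
  Var0: [1, 5)
  Var1: [8, 12)
  Var2: [2, 5)
  Var3: [5, 6)
  Var4: [6, 8)
Sweep-line events (position, delta, active):
  pos=1 start -> active=1
  pos=2 start -> active=2
  pos=5 end -> active=1
  pos=5 end -> active=0
  pos=5 start -> active=1
  pos=6 end -> active=0
  pos=6 start -> active=1
  pos=8 end -> active=0
  pos=8 start -> active=1
  pos=12 end -> active=0
Maximum simultaneous active: 2
Minimum registers needed: 2

2


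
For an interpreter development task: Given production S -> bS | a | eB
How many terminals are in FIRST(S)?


Production: S -> bS | a | eB
Examining each alternative for leading terminals:
  S -> bS : first terminal = 'b'
  S -> a : first terminal = 'a'
  S -> eB : first terminal = 'e'
FIRST(S) = {a, b, e}
Count: 3

3


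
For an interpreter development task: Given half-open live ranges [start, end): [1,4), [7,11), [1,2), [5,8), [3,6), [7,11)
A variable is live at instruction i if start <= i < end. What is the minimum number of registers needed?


Live ranges:
  Var0: [1, 4)
  Var1: [7, 11)
  Var2: [1, 2)
  Var3: [5, 8)
  Var4: [3, 6)
  Var5: [7, 11)
Sweep-line events (position, delta, active):
  pos=1 start -> active=1
  pos=1 start -> active=2
  pos=2 end -> active=1
  pos=3 start -> active=2
  pos=4 end -> active=1
  pos=5 start -> active=2
  pos=6 end -> active=1
  pos=7 start -> active=2
  pos=7 start -> active=3
  pos=8 end -> active=2
  pos=11 end -> active=1
  pos=11 end -> active=0
Maximum simultaneous active: 3
Minimum registers needed: 3

3


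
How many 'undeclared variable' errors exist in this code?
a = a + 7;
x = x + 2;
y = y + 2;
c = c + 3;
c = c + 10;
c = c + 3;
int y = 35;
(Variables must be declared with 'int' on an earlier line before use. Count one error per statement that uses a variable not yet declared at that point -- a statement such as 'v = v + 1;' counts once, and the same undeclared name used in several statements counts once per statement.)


Scanning code line by line:
  Line 1: use 'a' -> ERROR (undeclared)
  Line 2: use 'x' -> ERROR (undeclared)
  Line 3: use 'y' -> ERROR (undeclared)
  Line 4: use 'c' -> ERROR (undeclared)
  Line 5: use 'c' -> ERROR (undeclared)
  Line 6: use 'c' -> ERROR (undeclared)
  Line 7: declare 'y' -> declared = ['y']
Total undeclared variable errors: 6

6


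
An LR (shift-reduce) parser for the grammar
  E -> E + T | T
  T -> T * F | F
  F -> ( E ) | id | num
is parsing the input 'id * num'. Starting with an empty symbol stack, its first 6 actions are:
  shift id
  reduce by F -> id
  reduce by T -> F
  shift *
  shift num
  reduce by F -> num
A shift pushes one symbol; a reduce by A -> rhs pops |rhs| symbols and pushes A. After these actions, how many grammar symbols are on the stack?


Tracking the symbol stack through each action:
  Action 1: shift 'id' : push -> stack = [id] (size 1)
  Action 2: reduce by F -> id : pop 1, push F -> stack = [F] (size 1)
  Action 3: reduce by T -> F : pop 1, push T -> stack = [T] (size 1)
  Action 4: shift '*' : push -> stack = [T, *] (size 2)
  Action 5: shift 'num' : push -> stack = [T, *, num] (size 3)
  Action 6: reduce by F -> num : pop 1, push F -> stack = [T, *, F] (size 3)
Final stack size: 3

3


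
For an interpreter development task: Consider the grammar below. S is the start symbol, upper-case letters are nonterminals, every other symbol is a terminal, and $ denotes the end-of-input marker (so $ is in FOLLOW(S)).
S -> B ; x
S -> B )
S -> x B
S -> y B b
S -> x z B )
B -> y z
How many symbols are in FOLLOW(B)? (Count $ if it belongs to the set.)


S is the start symbol and does not occur in any rule body, so FOLLOW(S) = {$}.
Examining every occurrence of B in a rule body:
  S -> B ; x : B is followed by terminal ';' -> add ';'
  S -> B ) : B is followed by terminal ')' -> add ')'
  S -> x B : B is at the right end -> add FOLLOW(S) = {$}
  S -> y B b : B is followed by terminal 'b' -> add 'b'
  S -> x z B ) : B is followed by terminal ')' -> add ')' (already in the set)
  B -> y z : B does not occur in the body -> contributes nothing
FOLLOW(B) = {), ;, b, $}
Count: 4

4


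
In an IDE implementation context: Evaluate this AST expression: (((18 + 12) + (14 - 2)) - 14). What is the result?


Expression: (((18 + 12) + (14 - 2)) - 14)
Evaluating step by step:
  18 + 12 = 30
  14 - 2 = 12
  30 + 12 = 42
  42 - 14 = 28
Result: 28

28


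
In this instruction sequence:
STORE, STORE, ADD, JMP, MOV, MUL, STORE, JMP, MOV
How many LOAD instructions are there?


Scanning instruction sequence for LOAD:
  Position 1: STORE
  Position 2: STORE
  Position 3: ADD
  Position 4: JMP
  Position 5: MOV
  Position 6: MUL
  Position 7: STORE
  Position 8: JMP
  Position 9: MOV
Matches at positions: []
Total LOAD count: 0

0


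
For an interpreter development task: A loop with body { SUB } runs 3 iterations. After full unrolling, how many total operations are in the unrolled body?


Loop body operations: SUB (1 op per iteration)
Unrolling 3 iterations:
  Iteration 1: SUB (1 ops)
  Iteration 2: SUB (1 ops)
  Iteration 3: SUB (1 ops)
Total: 3 iterations * 1 ops/iter = 3 operations

3


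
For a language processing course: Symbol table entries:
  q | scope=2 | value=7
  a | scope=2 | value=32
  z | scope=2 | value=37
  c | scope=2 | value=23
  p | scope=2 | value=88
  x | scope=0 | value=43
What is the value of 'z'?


Searching symbol table for 'z':
  q | scope=2 | value=7
  a | scope=2 | value=32
  z | scope=2 | value=37 <- MATCH
  c | scope=2 | value=23
  p | scope=2 | value=88
  x | scope=0 | value=43
Found 'z' at scope 2 with value 37

37


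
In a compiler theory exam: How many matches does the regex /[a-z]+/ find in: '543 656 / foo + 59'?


Pattern: /[a-z]+/ (identifiers)
Input: '543 656 / foo + 59'
Scanning for matches:
  Match 1: 'foo'
Total matches: 1

1


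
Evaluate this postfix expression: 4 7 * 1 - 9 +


Processing tokens left to right:
Push 4, Push 7
Pop 4 and 7, compute 4 * 7 = 28, push 28
Push 1
Pop 28 and 1, compute 28 - 1 = 27, push 27
Push 9
Pop 27 and 9, compute 27 + 9 = 36, push 36
Stack result: 36

36


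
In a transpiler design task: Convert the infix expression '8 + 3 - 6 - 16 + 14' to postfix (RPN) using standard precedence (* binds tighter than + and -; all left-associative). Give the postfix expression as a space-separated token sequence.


Applying the shunting-yard algorithm:
  Operand 8 -> output
  Push '+' onto operator stack -> op-stack: [+]
  Operand 3 -> output
  See '-' (prec 1); top '+' (prec 1) >= it -> pop '+' to output
  Push '-' onto operator stack -> op-stack: [-]
  Operand 6 -> output
  See '-' (prec 1); top '-' (prec 1) >= it -> pop '-' to output
  Push '-' onto operator stack -> op-stack: [-]
  Operand 16 -> output
  See '+' (prec 1); top '-' (prec 1) >= it -> pop '-' to output
  Push '+' onto operator stack -> op-stack: [+]
  Operand 14 -> output
  End of input: pop '+' to output
Postfix result: 8 3 + 6 - 16 - 14 +

8 3 + 6 - 16 - 14 +


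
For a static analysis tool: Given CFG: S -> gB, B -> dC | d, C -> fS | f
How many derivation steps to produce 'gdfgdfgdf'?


Grammar: S -> gB, B -> dC | d, C -> fS | f
Deriving 'gdfgdfgdf':
Step 1: S -> gB => gB
Step 2: B -> dC => gdC
Step 3: C -> fS => gdfS
Step 4: S -> gB => gdfgB
Step 5: B -> dC => gdfgdC
Step 6: C -> fS => gdfgdfS
Step 7: S -> gB => gdfgdfgB
Step 8: B -> dC => gdfgdfgdC
Step 9: C -> f => gdfgdfgdf
Total derivation steps: 9

9


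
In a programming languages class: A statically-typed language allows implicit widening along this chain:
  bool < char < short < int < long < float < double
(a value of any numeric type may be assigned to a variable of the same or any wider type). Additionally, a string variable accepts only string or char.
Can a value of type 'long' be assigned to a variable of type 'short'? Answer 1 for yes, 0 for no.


Target variable type: short
Source value type: long
Numeric ranks: long=4, short=2
Widening allowed iff rank(source) <= rank(target): 4 <= 2? No
Result: 0

0


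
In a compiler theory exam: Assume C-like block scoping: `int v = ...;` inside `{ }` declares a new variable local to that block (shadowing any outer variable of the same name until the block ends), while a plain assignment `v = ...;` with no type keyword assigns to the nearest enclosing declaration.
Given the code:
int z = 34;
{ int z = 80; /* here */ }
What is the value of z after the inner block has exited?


Analyzing scoping rules:
Outer scope: declares z = 34
Inner block: 'int z = 80;' declares a NEW z that shadows the outer one
When the block exits the inner z goes out of scope; the outer z was never modified -> 34
Result: 34

34


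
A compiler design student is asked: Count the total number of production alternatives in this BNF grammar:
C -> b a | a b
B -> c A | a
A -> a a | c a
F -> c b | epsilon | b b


Counting alternatives per rule:
  C: 2 alternative(s)
  B: 2 alternative(s)
  A: 2 alternative(s)
  F: 3 alternative(s)
Sum: 2 + 2 + 2 + 3 = 9

9


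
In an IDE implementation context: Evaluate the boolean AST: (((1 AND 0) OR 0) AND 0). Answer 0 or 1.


Step 1: Evaluate inner node
  1 AND 0 = 0
Step 2: Evaluate next node
  0 OR 0 = 0
Step 3: Evaluate root node
  0 AND 0 = 0

0


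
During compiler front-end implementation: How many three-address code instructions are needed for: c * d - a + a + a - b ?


Expression: c * d - a + a + a - b
Generating three-address code (respecting * over +/- precedence):
  Instruction 1: t1 = c * d
  Instruction 2: t2 = t1 - a
  Instruction 3: t3 = t2 + a
  Instruction 4: t4 = t3 + a
  Instruction 5: t5 = t4 - b
Total instructions: 5

5


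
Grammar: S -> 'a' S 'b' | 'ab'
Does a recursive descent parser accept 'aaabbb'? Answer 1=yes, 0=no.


Grammar accepts strings of the form a^n b^n (n >= 1)
Word: 'aaabbb'
Counting: 3 a's and 3 b's
Check: 3 == 3? Yes
Derivation (S -> aSb applied 2 time(s), then S -> ab): S => aSb => aaSbb => aaabbb
Accepted

1


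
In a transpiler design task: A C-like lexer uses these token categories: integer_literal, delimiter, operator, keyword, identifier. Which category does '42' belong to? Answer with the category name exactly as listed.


Token: '42'
Checking categories:
  identifier: no
  integer_literal: YES
  operator: no
  keyword: no
  delimiter: no
Category: integer_literal

integer_literal


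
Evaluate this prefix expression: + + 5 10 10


Parsing prefix expression: + + 5 10 10
Step 1: Innermost operation '+ 5 10'
  5 + 10 = 15
Step 2: Outer operation '+ [15] 10'
  15 + 10 = 25

25


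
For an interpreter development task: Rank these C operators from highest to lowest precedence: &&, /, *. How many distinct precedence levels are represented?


Looking up precedence for each operator:
  && -> precedence 2
  / -> precedence 6
  * -> precedence 6
Sorted highest to lowest: /, *, &&
Distinct precedence values: [6, 2]
Number of distinct levels: 2

2


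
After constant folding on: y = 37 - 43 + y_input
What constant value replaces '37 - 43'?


Identifying constant sub-expression:
  Original: y = 37 - 43 + y_input
  37 and 43 are both compile-time constants
  Evaluating: 37 - 43 = -6
  After folding: y = -6 + y_input

-6


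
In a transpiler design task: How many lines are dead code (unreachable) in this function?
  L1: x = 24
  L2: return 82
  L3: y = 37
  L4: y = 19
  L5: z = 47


Analyzing control flow:
  L1: reachable (before return)
  L2: reachable (return statement)
  L3: DEAD (after return at L2)
  L4: DEAD (after return at L2)
  L5: DEAD (after return at L2)
Return at L2, total lines = 5
Dead lines: L3 through L5
Count: 3

3


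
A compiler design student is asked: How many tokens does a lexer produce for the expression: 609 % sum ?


Scanning '609 % sum'
Token 1: '609' -> integer_literal
Token 2: '%' -> operator
Token 3: 'sum' -> identifier
Total tokens: 3

3


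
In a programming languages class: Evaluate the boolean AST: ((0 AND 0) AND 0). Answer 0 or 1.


Step 1: Evaluate inner node
  0 AND 0 = 0
Step 2: Evaluate root node
  0 AND 0 = 0

0


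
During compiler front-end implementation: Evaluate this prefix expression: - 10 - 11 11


Parsing prefix expression: - 10 - 11 11
Step 1: Innermost operation '- 11 11'
  11 - 11 = 0
Step 2: Outer operation '- 10 [0]'
  10 - 0 = 10

10


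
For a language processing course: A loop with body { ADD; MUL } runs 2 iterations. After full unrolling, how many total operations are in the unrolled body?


Loop body operations: ADD, MUL (2 ops per iteration)
Unrolling 2 iterations:
  Iteration 1: ADD, MUL (2 ops)
  Iteration 2: ADD, MUL (2 ops)
Total: 2 iterations * 2 ops/iter = 4 operations

4


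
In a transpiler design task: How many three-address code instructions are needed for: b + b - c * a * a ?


Expression: b + b - c * a * a
Generating three-address code (respecting * over +/- precedence):
  Instruction 1: t1 = c * a
  Instruction 2: t2 = t1 * a
  Instruction 3: t3 = b + b
  Instruction 4: t4 = t3 - t2
Total instructions: 4

4


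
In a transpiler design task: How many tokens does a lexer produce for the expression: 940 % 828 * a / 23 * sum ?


Scanning '940 % 828 * a / 23 * sum'
Token 1: '940' -> integer_literal
Token 2: '%' -> operator
Token 3: '828' -> integer_literal
Token 4: '*' -> operator
Token 5: 'a' -> identifier
Token 6: '/' -> operator
Token 7: '23' -> integer_literal
Token 8: '*' -> operator
Token 9: 'sum' -> identifier
Total tokens: 9

9


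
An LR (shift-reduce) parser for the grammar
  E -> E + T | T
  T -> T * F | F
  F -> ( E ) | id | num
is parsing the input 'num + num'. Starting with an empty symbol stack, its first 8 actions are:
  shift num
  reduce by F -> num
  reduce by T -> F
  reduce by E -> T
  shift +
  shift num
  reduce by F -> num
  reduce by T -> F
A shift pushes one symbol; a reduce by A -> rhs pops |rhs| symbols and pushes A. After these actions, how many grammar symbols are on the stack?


Tracking the symbol stack through each action:
  Action 1: shift 'num' : push -> stack = [num] (size 1)
  Action 2: reduce by F -> num : pop 1, push F -> stack = [F] (size 1)
  Action 3: reduce by T -> F : pop 1, push T -> stack = [T] (size 1)
  Action 4: reduce by E -> T : pop 1, push E -> stack = [E] (size 1)
  Action 5: shift '+' : push -> stack = [E, +] (size 2)
  Action 6: shift 'num' : push -> stack = [E, +, num] (size 3)
  Action 7: reduce by F -> num : pop 1, push F -> stack = [E, +, F] (size 3)
  Action 8: reduce by T -> F : pop 1, push T -> stack = [E, +, T] (size 3)
Final stack size: 3

3


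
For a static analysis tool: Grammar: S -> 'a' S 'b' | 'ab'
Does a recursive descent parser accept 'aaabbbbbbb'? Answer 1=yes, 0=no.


Grammar accepts strings of the form a^n b^n (n >= 1)
Word: 'aaabbbbbbb'
Counting: 3 a's and 7 b's
Check: 3 == 7? No
Mismatch: a-count != b-count
Rejected

0


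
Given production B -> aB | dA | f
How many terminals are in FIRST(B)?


Production: B -> aB | dA | f
Examining each alternative for leading terminals:
  B -> aB : first terminal = 'a'
  B -> dA : first terminal = 'd'
  B -> f : first terminal = 'f'
FIRST(B) = {a, d, f}
Count: 3

3


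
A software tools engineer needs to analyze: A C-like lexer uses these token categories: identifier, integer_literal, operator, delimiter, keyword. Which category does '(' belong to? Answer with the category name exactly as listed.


Token: '('
Checking categories:
  identifier: no
  integer_literal: no
  operator: no
  keyword: no
  delimiter: YES
Category: delimiter

delimiter


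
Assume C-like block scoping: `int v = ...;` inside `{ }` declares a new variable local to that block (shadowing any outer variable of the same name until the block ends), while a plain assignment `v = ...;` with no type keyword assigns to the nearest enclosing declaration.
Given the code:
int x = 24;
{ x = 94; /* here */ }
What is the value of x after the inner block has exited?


Analyzing scoping rules:
Outer scope: declares x = 24
Inner block: 'x = 94;' has no type keyword, so it is an assignment to the outer x (no shadowing)
The assignment changed the outer variable itself, so the new value persists after the block -> 94
Result: 94

94


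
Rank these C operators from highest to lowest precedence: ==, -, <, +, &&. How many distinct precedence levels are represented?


Looking up precedence for each operator:
  == -> precedence 3
  - -> precedence 5
  < -> precedence 4
  + -> precedence 5
  && -> precedence 2
Sorted highest to lowest: -, +, <, ==, &&
Distinct precedence values: [5, 4, 3, 2]
Number of distinct levels: 4

4


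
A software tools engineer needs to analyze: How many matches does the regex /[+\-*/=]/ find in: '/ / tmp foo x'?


Pattern: /[+\-*/=]/ (operators)
Input: '/ / tmp foo x'
Scanning for matches:
  Match 1: '/'
  Match 2: '/'
Total matches: 2

2


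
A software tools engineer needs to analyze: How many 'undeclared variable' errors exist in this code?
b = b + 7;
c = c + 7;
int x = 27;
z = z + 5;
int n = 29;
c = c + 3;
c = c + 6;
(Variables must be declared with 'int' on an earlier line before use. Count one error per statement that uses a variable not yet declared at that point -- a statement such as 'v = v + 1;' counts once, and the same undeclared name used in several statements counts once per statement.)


Scanning code line by line:
  Line 1: use 'b' -> ERROR (undeclared)
  Line 2: use 'c' -> ERROR (undeclared)
  Line 3: declare 'x' -> declared = ['x']
  Line 4: use 'z' -> ERROR (undeclared)
  Line 5: declare 'n' -> declared = ['n', 'x']
  Line 6: use 'c' -> ERROR (undeclared)
  Line 7: use 'c' -> ERROR (undeclared)
Total undeclared variable errors: 5

5


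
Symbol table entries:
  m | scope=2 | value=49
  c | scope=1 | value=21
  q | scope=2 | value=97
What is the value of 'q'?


Searching symbol table for 'q':
  m | scope=2 | value=49
  c | scope=1 | value=21
  q | scope=2 | value=97 <- MATCH
Found 'q' at scope 2 with value 97

97


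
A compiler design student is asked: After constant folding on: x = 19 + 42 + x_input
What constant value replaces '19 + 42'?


Identifying constant sub-expression:
  Original: x = 19 + 42 + x_input
  19 and 42 are both compile-time constants
  Evaluating: 19 + 42 = 61
  After folding: x = 61 + x_input

61


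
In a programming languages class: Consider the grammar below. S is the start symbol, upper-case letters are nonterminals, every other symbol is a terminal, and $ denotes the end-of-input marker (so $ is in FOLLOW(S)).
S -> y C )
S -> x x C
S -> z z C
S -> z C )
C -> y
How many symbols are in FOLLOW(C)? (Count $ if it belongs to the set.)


S is the start symbol and does not occur in any rule body, so FOLLOW(S) = {$}.
Examining every occurrence of C in a rule body:
  S -> y C ) : C is followed by terminal ')' -> add ')'
  S -> x x C : C is at the right end -> add FOLLOW(S) = {$}
  S -> z z C : C is at the right end -> add FOLLOW(S) = {$} (already in the set)
  S -> z C ) : C is followed by terminal ')' -> add ')' (already in the set)
  C -> y : C does not occur in the body -> contributes nothing
FOLLOW(C) = {), $}
Count: 2

2


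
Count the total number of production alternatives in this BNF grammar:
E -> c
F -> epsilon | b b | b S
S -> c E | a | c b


Counting alternatives per rule:
  E: 1 alternative(s)
  F: 3 alternative(s)
  S: 3 alternative(s)
Sum: 1 + 3 + 3 = 7

7


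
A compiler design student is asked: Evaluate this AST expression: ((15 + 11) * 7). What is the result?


Expression: ((15 + 11) * 7)
Evaluating step by step:
  15 + 11 = 26
  26 * 7 = 182
Result: 182

182


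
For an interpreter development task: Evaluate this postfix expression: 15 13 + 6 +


Processing tokens left to right:
Push 15, Push 13
Pop 15 and 13, compute 15 + 13 = 28, push 28
Push 6
Pop 28 and 6, compute 28 + 6 = 34, push 34
Stack result: 34

34


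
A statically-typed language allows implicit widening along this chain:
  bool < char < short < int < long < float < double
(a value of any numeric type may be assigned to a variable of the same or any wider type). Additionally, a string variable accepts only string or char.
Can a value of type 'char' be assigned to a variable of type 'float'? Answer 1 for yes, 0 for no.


Target variable type: float
Source value type: char
Numeric ranks: char=1, float=5
Widening allowed iff rank(source) <= rank(target): 1 <= 5? Yes
Result: 1

1


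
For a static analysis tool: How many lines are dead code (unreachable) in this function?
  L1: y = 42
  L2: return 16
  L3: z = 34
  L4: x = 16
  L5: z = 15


Analyzing control flow:
  L1: reachable (before return)
  L2: reachable (return statement)
  L3: DEAD (after return at L2)
  L4: DEAD (after return at L2)
  L5: DEAD (after return at L2)
Return at L2, total lines = 5
Dead lines: L3 through L5
Count: 3

3


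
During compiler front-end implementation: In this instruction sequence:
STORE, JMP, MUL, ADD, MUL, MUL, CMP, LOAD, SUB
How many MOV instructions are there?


Scanning instruction sequence for MOV:
  Position 1: STORE
  Position 2: JMP
  Position 3: MUL
  Position 4: ADD
  Position 5: MUL
  Position 6: MUL
  Position 7: CMP
  Position 8: LOAD
  Position 9: SUB
Matches at positions: []
Total MOV count: 0

0


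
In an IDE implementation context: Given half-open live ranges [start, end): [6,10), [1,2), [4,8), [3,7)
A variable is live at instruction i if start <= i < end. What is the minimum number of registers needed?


Live ranges:
  Var0: [6, 10)
  Var1: [1, 2)
  Var2: [4, 8)
  Var3: [3, 7)
Sweep-line events (position, delta, active):
  pos=1 start -> active=1
  pos=2 end -> active=0
  pos=3 start -> active=1
  pos=4 start -> active=2
  pos=6 start -> active=3
  pos=7 end -> active=2
  pos=8 end -> active=1
  pos=10 end -> active=0
Maximum simultaneous active: 3
Minimum registers needed: 3

3


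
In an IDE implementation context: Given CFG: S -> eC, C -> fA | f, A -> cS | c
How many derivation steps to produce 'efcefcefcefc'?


Grammar: S -> eC, C -> fA | f, A -> cS | c
Deriving 'efcefcefcefc':
Step 1: S -> eC => eC
Step 2: C -> fA => efA
Step 3: A -> cS => efcS
Step 4: S -> eC => efceC
Step 5: C -> fA => efcefA
Step 6: A -> cS => efcefcS
Step 7: S -> eC => efcefceC
Step 8: C -> fA => efcefcefA
Step 9: A -> cS => efcefcefcS
Step 10: S -> eC => efcefcefceC
Step 11: C -> fA => efcefcefcefA
Step 12: A -> c => efcefcefcefc
Total derivation steps: 12

12


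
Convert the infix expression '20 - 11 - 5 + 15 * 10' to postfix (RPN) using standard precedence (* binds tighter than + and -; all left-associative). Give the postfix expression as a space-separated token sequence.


Applying the shunting-yard algorithm:
  Operand 20 -> output
  Push '-' onto operator stack -> op-stack: [-]
  Operand 11 -> output
  See '-' (prec 1); top '-' (prec 1) >= it -> pop '-' to output
  Push '-' onto operator stack -> op-stack: [-]
  Operand 5 -> output
  See '+' (prec 1); top '-' (prec 1) >= it -> pop '-' to output
  Push '+' onto operator stack -> op-stack: [+]
  Operand 15 -> output
  Push '*' onto operator stack -> op-stack: [+, *]
  Operand 10 -> output
  End of input: pop '*' to output
  End of input: pop '+' to output
Postfix result: 20 11 - 5 - 15 10 * +

20 11 - 5 - 15 10 * +


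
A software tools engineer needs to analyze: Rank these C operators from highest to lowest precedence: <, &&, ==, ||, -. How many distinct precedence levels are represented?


Looking up precedence for each operator:
  < -> precedence 4
  && -> precedence 2
  == -> precedence 3
  || -> precedence 1
  - -> precedence 5
Sorted highest to lowest: -, <, ==, &&, ||
Distinct precedence values: [5, 4, 3, 2, 1]
Number of distinct levels: 5

5


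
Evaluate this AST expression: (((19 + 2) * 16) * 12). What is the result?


Expression: (((19 + 2) * 16) * 12)
Evaluating step by step:
  19 + 2 = 21
  21 * 16 = 336
  336 * 12 = 4032
Result: 4032

4032


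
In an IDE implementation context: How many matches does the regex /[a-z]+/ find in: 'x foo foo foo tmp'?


Pattern: /[a-z]+/ (identifiers)
Input: 'x foo foo foo tmp'
Scanning for matches:
  Match 1: 'x'
  Match 2: 'foo'
  Match 3: 'foo'
  Match 4: 'foo'
  Match 5: 'tmp'
Total matches: 5

5


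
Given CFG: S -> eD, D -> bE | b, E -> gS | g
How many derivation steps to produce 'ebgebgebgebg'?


Grammar: S -> eD, D -> bE | b, E -> gS | g
Deriving 'ebgebgebgebg':
Step 1: S -> eD => eD
Step 2: D -> bE => ebE
Step 3: E -> gS => ebgS
Step 4: S -> eD => ebgeD
Step 5: D -> bE => ebgebE
Step 6: E -> gS => ebgebgS
Step 7: S -> eD => ebgebgeD
Step 8: D -> bE => ebgebgebE
Step 9: E -> gS => ebgebgebgS
Step 10: S -> eD => ebgebgebgeD
Step 11: D -> bE => ebgebgebgebE
Step 12: E -> g => ebgebgebgebg
Total derivation steps: 12

12


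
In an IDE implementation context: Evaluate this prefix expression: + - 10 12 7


Parsing prefix expression: + - 10 12 7
Step 1: Innermost operation '- 10 12'
  10 - 12 = -2
Step 2: Outer operation '+ [-2] 7'
  -2 + 7 = 5

5


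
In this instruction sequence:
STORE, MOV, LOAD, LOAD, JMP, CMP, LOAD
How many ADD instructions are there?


Scanning instruction sequence for ADD:
  Position 1: STORE
  Position 2: MOV
  Position 3: LOAD
  Position 4: LOAD
  Position 5: JMP
  Position 6: CMP
  Position 7: LOAD
Matches at positions: []
Total ADD count: 0

0


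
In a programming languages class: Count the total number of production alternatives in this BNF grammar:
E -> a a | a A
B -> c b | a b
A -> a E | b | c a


Counting alternatives per rule:
  E: 2 alternative(s)
  B: 2 alternative(s)
  A: 3 alternative(s)
Sum: 2 + 2 + 3 = 7

7


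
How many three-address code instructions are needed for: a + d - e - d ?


Expression: a + d - e - d
Generating three-address code (respecting * over +/- precedence):
  Instruction 1: t1 = a + d
  Instruction 2: t2 = t1 - e
  Instruction 3: t3 = t2 - d
Total instructions: 3

3


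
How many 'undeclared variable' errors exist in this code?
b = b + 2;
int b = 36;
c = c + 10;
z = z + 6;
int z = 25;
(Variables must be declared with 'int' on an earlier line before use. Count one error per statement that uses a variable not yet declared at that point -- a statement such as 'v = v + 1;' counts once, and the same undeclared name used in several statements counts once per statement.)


Scanning code line by line:
  Line 1: use 'b' -> ERROR (undeclared)
  Line 2: declare 'b' -> declared = ['b']
  Line 3: use 'c' -> ERROR (undeclared)
  Line 4: use 'z' -> ERROR (undeclared)
  Line 5: declare 'z' -> declared = ['b', 'z']
Total undeclared variable errors: 3

3


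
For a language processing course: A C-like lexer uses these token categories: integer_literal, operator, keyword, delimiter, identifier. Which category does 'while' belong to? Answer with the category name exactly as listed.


Token: 'while'
Checking categories:
  identifier: no
  integer_literal: no
  operator: no
  keyword: YES
  delimiter: no
Category: keyword

keyword


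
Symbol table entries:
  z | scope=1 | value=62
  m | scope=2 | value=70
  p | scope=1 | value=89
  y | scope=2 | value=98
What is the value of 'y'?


Searching symbol table for 'y':
  z | scope=1 | value=62
  m | scope=2 | value=70
  p | scope=1 | value=89
  y | scope=2 | value=98 <- MATCH
Found 'y' at scope 2 with value 98

98


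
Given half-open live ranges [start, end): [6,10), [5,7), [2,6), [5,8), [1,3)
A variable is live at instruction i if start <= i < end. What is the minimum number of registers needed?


Live ranges:
  Var0: [6, 10)
  Var1: [5, 7)
  Var2: [2, 6)
  Var3: [5, 8)
  Var4: [1, 3)
Sweep-line events (position, delta, active):
  pos=1 start -> active=1
  pos=2 start -> active=2
  pos=3 end -> active=1
  pos=5 start -> active=2
  pos=5 start -> active=3
  pos=6 end -> active=2
  pos=6 start -> active=3
  pos=7 end -> active=2
  pos=8 end -> active=1
  pos=10 end -> active=0
Maximum simultaneous active: 3
Minimum registers needed: 3

3


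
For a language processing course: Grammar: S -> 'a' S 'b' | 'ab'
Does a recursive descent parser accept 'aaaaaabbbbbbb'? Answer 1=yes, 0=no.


Grammar accepts strings of the form a^n b^n (n >= 1)
Word: 'aaaaaabbbbbbb'
Counting: 6 a's and 7 b's
Check: 6 == 7? No
Mismatch: a-count != b-count
Rejected

0


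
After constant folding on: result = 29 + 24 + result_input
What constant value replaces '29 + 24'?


Identifying constant sub-expression:
  Original: result = 29 + 24 + result_input
  29 and 24 are both compile-time constants
  Evaluating: 29 + 24 = 53
  After folding: result = 53 + result_input

53


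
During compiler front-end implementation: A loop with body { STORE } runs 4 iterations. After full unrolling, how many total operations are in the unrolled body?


Loop body operations: STORE (1 op per iteration)
Unrolling 4 iterations:
  Iteration 1: STORE (1 ops)
  Iteration 2: STORE (1 ops)
  Iteration 3: STORE (1 ops)
  Iteration 4: STORE (1 ops)
Total: 4 iterations * 1 ops/iter = 4 operations

4


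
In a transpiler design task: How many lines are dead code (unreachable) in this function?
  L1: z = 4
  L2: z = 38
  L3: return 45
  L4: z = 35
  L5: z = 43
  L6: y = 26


Analyzing control flow:
  L1: reachable (before return)
  L2: reachable (before return)
  L3: reachable (return statement)
  L4: DEAD (after return at L3)
  L5: DEAD (after return at L3)
  L6: DEAD (after return at L3)
Return at L3, total lines = 6
Dead lines: L4 through L6
Count: 3

3


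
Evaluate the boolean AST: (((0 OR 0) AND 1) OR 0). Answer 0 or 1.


Step 1: Evaluate inner node
  0 OR 0 = 0
Step 2: Evaluate next node
  0 AND 1 = 0
Step 3: Evaluate root node
  0 OR 0 = 0

0


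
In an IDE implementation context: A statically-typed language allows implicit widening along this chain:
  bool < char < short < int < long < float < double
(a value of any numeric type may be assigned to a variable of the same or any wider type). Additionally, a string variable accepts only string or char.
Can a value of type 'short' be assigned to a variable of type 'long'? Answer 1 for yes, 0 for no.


Target variable type: long
Source value type: short
Numeric ranks: short=2, long=4
Widening allowed iff rank(source) <= rank(target): 2 <= 4? Yes
Result: 1

1


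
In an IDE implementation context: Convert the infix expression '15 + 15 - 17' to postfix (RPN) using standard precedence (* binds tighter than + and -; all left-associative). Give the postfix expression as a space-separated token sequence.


Applying the shunting-yard algorithm:
  Operand 15 -> output
  Push '+' onto operator stack -> op-stack: [+]
  Operand 15 -> output
  See '-' (prec 1); top '+' (prec 1) >= it -> pop '+' to output
  Push '-' onto operator stack -> op-stack: [-]
  Operand 17 -> output
  End of input: pop '-' to output
Postfix result: 15 15 + 17 -

15 15 + 17 -


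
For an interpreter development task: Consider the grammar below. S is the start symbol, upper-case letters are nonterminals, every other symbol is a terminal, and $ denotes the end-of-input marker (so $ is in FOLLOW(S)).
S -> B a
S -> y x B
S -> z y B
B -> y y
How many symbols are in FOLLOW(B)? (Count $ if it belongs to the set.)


S is the start symbol and does not occur in any rule body, so FOLLOW(S) = {$}.
Examining every occurrence of B in a rule body:
  S -> B a : B is followed by terminal 'a' -> add 'a'
  S -> y x B : B is at the right end -> add FOLLOW(S) = {$}
  S -> z y B : B is at the right end -> add FOLLOW(S) = {$} (already in the set)
  B -> y y : B does not occur in the body -> contributes nothing
FOLLOW(B) = {a, $}
Count: 2

2


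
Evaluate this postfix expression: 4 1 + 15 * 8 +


Processing tokens left to right:
Push 4, Push 1
Pop 4 and 1, compute 4 + 1 = 5, push 5
Push 15
Pop 5 and 15, compute 5 * 15 = 75, push 75
Push 8
Pop 75 and 8, compute 75 + 8 = 83, push 83
Stack result: 83

83


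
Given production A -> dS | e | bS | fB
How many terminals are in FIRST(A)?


Production: A -> dS | e | bS | fB
Examining each alternative for leading terminals:
  A -> dS : first terminal = 'd'
  A -> e : first terminal = 'e'
  A -> bS : first terminal = 'b'
  A -> fB : first terminal = 'f'
FIRST(A) = {b, d, e, f}
Count: 4

4


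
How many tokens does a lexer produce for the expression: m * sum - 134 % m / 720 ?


Scanning 'm * sum - 134 % m / 720'
Token 1: 'm' -> identifier
Token 2: '*' -> operator
Token 3: 'sum' -> identifier
Token 4: '-' -> operator
Token 5: '134' -> integer_literal
Token 6: '%' -> operator
Token 7: 'm' -> identifier
Token 8: '/' -> operator
Token 9: '720' -> integer_literal
Total tokens: 9

9


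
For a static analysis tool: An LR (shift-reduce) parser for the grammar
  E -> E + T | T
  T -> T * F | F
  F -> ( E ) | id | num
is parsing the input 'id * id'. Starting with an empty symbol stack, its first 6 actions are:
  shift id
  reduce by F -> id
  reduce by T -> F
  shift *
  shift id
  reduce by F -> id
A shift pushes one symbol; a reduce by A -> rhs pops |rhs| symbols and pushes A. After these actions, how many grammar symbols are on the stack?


Tracking the symbol stack through each action:
  Action 1: shift 'id' : push -> stack = [id] (size 1)
  Action 2: reduce by F -> id : pop 1, push F -> stack = [F] (size 1)
  Action 3: reduce by T -> F : pop 1, push T -> stack = [T] (size 1)
  Action 4: shift '*' : push -> stack = [T, *] (size 2)
  Action 5: shift 'id' : push -> stack = [T, *, id] (size 3)
  Action 6: reduce by F -> id : pop 1, push F -> stack = [T, *, F] (size 3)
Final stack size: 3

3


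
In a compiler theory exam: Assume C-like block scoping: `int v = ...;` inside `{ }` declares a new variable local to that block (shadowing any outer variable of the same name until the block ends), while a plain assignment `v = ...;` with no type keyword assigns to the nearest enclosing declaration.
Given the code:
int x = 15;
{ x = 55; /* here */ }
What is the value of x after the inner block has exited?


Analyzing scoping rules:
Outer scope: declares x = 15
Inner block: 'x = 55;' has no type keyword, so it is an assignment to the outer x (no shadowing)
The assignment changed the outer variable itself, so the new value persists after the block -> 55
Result: 55

55


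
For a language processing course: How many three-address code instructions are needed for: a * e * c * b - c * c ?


Expression: a * e * c * b - c * c
Generating three-address code (respecting * over +/- precedence):
  Instruction 1: t1 = a * e
  Instruction 2: t2 = t1 * c
  Instruction 3: t3 = t2 * b
  Instruction 4: t4 = c * c
  Instruction 5: t5 = t3 - t4
Total instructions: 5

5


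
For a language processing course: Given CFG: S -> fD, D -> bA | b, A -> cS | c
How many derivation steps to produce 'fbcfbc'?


Grammar: S -> fD, D -> bA | b, A -> cS | c
Deriving 'fbcfbc':
Step 1: S -> fD => fD
Step 2: D -> bA => fbA
Step 3: A -> cS => fbcS
Step 4: S -> fD => fbcfD
Step 5: D -> bA => fbcfbA
Step 6: A -> c => fbcfbc
Total derivation steps: 6

6


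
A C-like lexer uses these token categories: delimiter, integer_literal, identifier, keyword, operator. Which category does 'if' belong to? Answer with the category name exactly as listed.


Token: 'if'
Checking categories:
  identifier: no
  integer_literal: no
  operator: no
  keyword: YES
  delimiter: no
Category: keyword

keyword


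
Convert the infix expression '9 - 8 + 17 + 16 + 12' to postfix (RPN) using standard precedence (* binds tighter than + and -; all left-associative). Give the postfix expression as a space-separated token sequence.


Applying the shunting-yard algorithm:
  Operand 9 -> output
  Push '-' onto operator stack -> op-stack: [-]
  Operand 8 -> output
  See '+' (prec 1); top '-' (prec 1) >= it -> pop '-' to output
  Push '+' onto operator stack -> op-stack: [+]
  Operand 17 -> output
  See '+' (prec 1); top '+' (prec 1) >= it -> pop '+' to output
  Push '+' onto operator stack -> op-stack: [+]
  Operand 16 -> output
  See '+' (prec 1); top '+' (prec 1) >= it -> pop '+' to output
  Push '+' onto operator stack -> op-stack: [+]
  Operand 12 -> output
  End of input: pop '+' to output
Postfix result: 9 8 - 17 + 16 + 12 +

9 8 - 17 + 16 + 12 +


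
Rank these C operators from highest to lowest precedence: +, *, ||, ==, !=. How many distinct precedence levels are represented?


Looking up precedence for each operator:
  + -> precedence 5
  * -> precedence 6
  || -> precedence 1
  == -> precedence 3
  != -> precedence 3
Sorted highest to lowest: *, +, ==, !=, ||
Distinct precedence values: [6, 5, 3, 1]
Number of distinct levels: 4

4


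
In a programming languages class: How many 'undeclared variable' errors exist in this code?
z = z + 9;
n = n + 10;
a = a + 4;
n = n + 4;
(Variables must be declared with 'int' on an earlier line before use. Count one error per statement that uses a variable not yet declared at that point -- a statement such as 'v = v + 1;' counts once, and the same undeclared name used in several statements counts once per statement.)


Scanning code line by line:
  Line 1: use 'z' -> ERROR (undeclared)
  Line 2: use 'n' -> ERROR (undeclared)
  Line 3: use 'a' -> ERROR (undeclared)
  Line 4: use 'n' -> ERROR (undeclared)
Total undeclared variable errors: 4

4


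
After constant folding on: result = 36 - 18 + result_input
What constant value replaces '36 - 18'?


Identifying constant sub-expression:
  Original: result = 36 - 18 + result_input
  36 and 18 are both compile-time constants
  Evaluating: 36 - 18 = 18
  After folding: result = 18 + result_input

18


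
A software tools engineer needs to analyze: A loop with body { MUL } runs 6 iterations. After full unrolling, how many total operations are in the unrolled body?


Loop body operations: MUL (1 op per iteration)
Unrolling 6 iterations:
  Iteration 1: MUL (1 ops)
  Iteration 2: MUL (1 ops)
  Iteration 3: MUL (1 ops)
  Iteration 4: MUL (1 ops)
  Iteration 5: MUL (1 ops)
  Iteration 6: MUL (1 ops)
Total: 6 iterations * 1 ops/iter = 6 operations

6


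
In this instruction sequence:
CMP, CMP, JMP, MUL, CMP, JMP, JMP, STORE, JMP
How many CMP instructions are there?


Scanning instruction sequence for CMP:
  Position 1: CMP <- MATCH
  Position 2: CMP <- MATCH
  Position 3: JMP
  Position 4: MUL
  Position 5: CMP <- MATCH
  Position 6: JMP
  Position 7: JMP
  Position 8: STORE
  Position 9: JMP
Matches at positions: [1, 2, 5]
Total CMP count: 3

3


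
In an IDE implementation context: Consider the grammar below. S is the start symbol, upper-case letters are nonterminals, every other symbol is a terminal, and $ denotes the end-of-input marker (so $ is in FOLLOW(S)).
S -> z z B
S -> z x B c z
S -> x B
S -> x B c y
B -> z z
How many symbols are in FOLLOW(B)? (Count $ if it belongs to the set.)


S is the start symbol and does not occur in any rule body, so FOLLOW(S) = {$}.
Examining every occurrence of B in a rule body:
  S -> z z B : B is at the right end -> add FOLLOW(S) = {$}
  S -> z x B c z : B is followed by terminal 'c' -> add 'c'
  S -> x B : B is at the right end -> add FOLLOW(S) = {$} (already in the set)
  S -> x B c y : B is followed by terminal 'c' -> add 'c' (already in the set)
  B -> z z : B does not occur in the body -> contributes nothing
FOLLOW(B) = {c, $}
Count: 2

2
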